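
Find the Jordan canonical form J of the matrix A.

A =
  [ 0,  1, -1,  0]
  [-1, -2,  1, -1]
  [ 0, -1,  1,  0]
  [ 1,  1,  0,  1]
J_3(0) ⊕ J_1(0)

The characteristic polynomial is
  det(x·I − A) = x^4

Eigenvalues and multiplicities (the geometric multiplicity of λ is n − rank(A − λI), which equals the number of Jordan blocks for λ):
  λ = 0: algebraic multiplicity = 4, geometric multiplicity = 2

Determining the block sizes for each eigenvalue:
  λ = 0: with am = 4 and gm = 2, the partition is not yet determined (e.g. several partitions of 4 into 2 parts exist). Let N = A − (0)·I. Computing rank(N^1) = 2, rank(N^2) = 1, rank(N^3) = 0; the number of blocks of size ≥ j is rank(N^{j−1}) − rank(N^j), giving [2, 1, 1]. So we have 1 block(s) of size 3, 1 block(s) of size 1 → block sizes [3, 1]

Assembling the blocks gives a Jordan form
J =
  [0, 1, 0, 0]
  [0, 0, 1, 0]
  [0, 0, 0, 0]
  [0, 0, 0, 0]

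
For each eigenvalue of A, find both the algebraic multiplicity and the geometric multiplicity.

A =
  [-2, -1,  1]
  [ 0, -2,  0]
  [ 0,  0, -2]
λ = -2: alg = 3, geom = 2

Step 1 — factor the characteristic polynomial to read off the algebraic multiplicities:
  χ_A(x) = (x + 2)^3

Step 2 — compute geometric multiplicities via the rank-nullity identity g(λ) = n − rank(A − λI):
  rank(A − (-2)·I) = 1, so dim ker(A − (-2)·I) = n − 1 = 2

Summary:
  λ = -2: algebraic multiplicity = 3, geometric multiplicity = 2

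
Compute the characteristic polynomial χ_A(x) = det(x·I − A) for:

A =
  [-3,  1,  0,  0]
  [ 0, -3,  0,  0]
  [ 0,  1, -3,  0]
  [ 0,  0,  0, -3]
x^4 + 12*x^3 + 54*x^2 + 108*x + 81

Expanding det(x·I − A) (e.g. by cofactor expansion or by noting that A is similar to its Jordan form J, which has the same characteristic polynomial as A) gives
  χ_A(x) = x^4 + 12*x^3 + 54*x^2 + 108*x + 81
which factors as (x + 3)^4. The eigenvalues (with algebraic multiplicities) are λ = -3 with multiplicity 4.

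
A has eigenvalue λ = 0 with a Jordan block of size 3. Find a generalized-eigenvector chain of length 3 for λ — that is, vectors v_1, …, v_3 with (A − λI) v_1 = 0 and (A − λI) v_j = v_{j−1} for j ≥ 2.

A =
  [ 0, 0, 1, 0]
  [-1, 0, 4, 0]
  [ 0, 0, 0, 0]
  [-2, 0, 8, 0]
A Jordan chain for λ = 0 of length 3:
v_1 = (0, -1, 0, -2)ᵀ
v_2 = (1, 4, 0, 8)ᵀ
v_3 = (0, 0, 1, 0)ᵀ

Let N = A − (0)·I. We want v_3 with N^3 v_3 = 0 but N^2 v_3 ≠ 0; then v_{j-1} := N · v_j for j = 3, …, 2.

Pick v_3 = (0, 0, 1, 0)ᵀ.
Then v_2 = N · v_3 = (1, 4, 0, 8)ᵀ.
Then v_1 = N · v_2 = (0, -1, 0, -2)ᵀ.

Sanity check: (A − (0)·I) v_1 = (0, 0, 0, 0)ᵀ = 0. ✓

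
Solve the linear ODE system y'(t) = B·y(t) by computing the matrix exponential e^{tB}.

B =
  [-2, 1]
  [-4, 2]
e^{tB} =
  [1 - 2*t, t]
  [-4*t, 2*t + 1]

Strategy: write B = P · J · P⁻¹ where J is a Jordan canonical form, so e^{tB} = P · e^{tJ} · P⁻¹, and e^{tJ} can be computed block-by-block.

B has Jordan form
J =
  [0, 1]
  [0, 0]
(up to reordering of blocks).

Per-block formulas:
  For a 2×2 Jordan block J_2(0): exp(t · J_2(0)) = e^(0t)·(I + t·N), where N is the 2×2 nilpotent shift.

After assembling e^{tJ} and conjugating by P, we get:

e^{tB} =
  [1 - 2*t, t]
  [-4*t, 2*t + 1]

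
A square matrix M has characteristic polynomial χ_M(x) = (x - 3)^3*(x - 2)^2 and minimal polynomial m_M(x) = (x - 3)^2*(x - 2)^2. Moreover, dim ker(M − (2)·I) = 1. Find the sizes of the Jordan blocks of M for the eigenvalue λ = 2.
Block sizes for λ = 2: [2]

Step 1 — from the characteristic polynomial, algebraic multiplicity of λ = 2 is 2. From dim ker(M − (2)·I) = 1, there are exactly 1 Jordan blocks for λ = 2.
Step 2 — from the minimal polynomial, the factor (x − 2)^2 tells us the largest block for λ = 2 has size 2.
Step 3 — with total size 2, 1 blocks, and largest block 2, the block sizes (in nonincreasing order) are [2].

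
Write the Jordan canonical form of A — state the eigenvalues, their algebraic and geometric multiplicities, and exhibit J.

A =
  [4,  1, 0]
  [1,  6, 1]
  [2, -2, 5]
J_3(5)

The characteristic polynomial is
  det(x·I − A) = x^3 - 15*x^2 + 75*x - 125 = (x - 5)^3

Eigenvalues and multiplicities (the geometric multiplicity of λ is n − rank(A − λI), which equals the number of Jordan blocks for λ):
  λ = 5: algebraic multiplicity = 3, geometric multiplicity = 1

Determining the block sizes for each eigenvalue:
  λ = 5: one block (gm = 1), so the single block has size am = 3 → block sizes [3]

Assembling the blocks gives a Jordan form
J =
  [5, 1, 0]
  [0, 5, 1]
  [0, 0, 5]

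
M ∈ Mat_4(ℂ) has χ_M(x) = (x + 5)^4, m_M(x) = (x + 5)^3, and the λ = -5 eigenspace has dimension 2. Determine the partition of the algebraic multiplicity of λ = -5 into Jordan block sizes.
Block sizes for λ = -5: [3, 1]

Step 1 — from the characteristic polynomial, algebraic multiplicity of λ = -5 is 4. From dim ker(M − (-5)·I) = 2, there are exactly 2 Jordan blocks for λ = -5.
Step 2 — from the minimal polynomial, the factor (x + 5)^3 tells us the largest block for λ = -5 has size 3.
Step 3 — with total size 4, 2 blocks, and largest block 3, the block sizes (in nonincreasing order) are [3, 1].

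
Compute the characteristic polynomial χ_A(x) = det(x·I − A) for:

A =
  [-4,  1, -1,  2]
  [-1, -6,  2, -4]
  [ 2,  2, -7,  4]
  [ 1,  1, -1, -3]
x^4 + 20*x^3 + 150*x^2 + 500*x + 625

Expanding det(x·I − A) (e.g. by cofactor expansion or by noting that A is similar to its Jordan form J, which has the same characteristic polynomial as A) gives
  χ_A(x) = x^4 + 20*x^3 + 150*x^2 + 500*x + 625
which factors as (x + 5)^4. The eigenvalues (with algebraic multiplicities) are λ = -5 with multiplicity 4.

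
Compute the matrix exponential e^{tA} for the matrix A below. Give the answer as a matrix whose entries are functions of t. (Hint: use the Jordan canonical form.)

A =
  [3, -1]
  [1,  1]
e^{tA} =
  [t*exp(2*t) + exp(2*t), -t*exp(2*t)]
  [t*exp(2*t), -t*exp(2*t) + exp(2*t)]

Strategy: write A = P · J · P⁻¹ where J is a Jordan canonical form, so e^{tA} = P · e^{tJ} · P⁻¹, and e^{tJ} can be computed block-by-block.

A has Jordan form
J =
  [2, 1]
  [0, 2]
(up to reordering of blocks).

Per-block formulas:
  For a 2×2 Jordan block J_2(2): exp(t · J_2(2)) = e^(2t)·(I + t·N), where N is the 2×2 nilpotent shift.

After assembling e^{tJ} and conjugating by P, we get:

e^{tA} =
  [t*exp(2*t) + exp(2*t), -t*exp(2*t)]
  [t*exp(2*t), -t*exp(2*t) + exp(2*t)]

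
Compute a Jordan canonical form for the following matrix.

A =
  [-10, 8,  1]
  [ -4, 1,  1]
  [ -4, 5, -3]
J_3(-4)

The characteristic polynomial is
  det(x·I − A) = x^3 + 12*x^2 + 48*x + 64 = (x + 4)^3

Eigenvalues and multiplicities (the geometric multiplicity of λ is n − rank(A − λI), which equals the number of Jordan blocks for λ):
  λ = -4: algebraic multiplicity = 3, geometric multiplicity = 1

Determining the block sizes for each eigenvalue:
  λ = -4: one block (gm = 1), so the single block has size am = 3 → block sizes [3]

Assembling the blocks gives a Jordan form
J =
  [-4,  1,  0]
  [ 0, -4,  1]
  [ 0,  0, -4]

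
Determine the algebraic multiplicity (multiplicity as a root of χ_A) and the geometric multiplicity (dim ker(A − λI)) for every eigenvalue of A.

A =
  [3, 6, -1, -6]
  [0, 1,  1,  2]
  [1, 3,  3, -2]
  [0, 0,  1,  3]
λ = 1: alg = 1, geom = 1; λ = 3: alg = 3, geom = 1

Step 1 — factor the characteristic polynomial to read off the algebraic multiplicities:
  χ_A(x) = (x - 3)^3*(x - 1)

Step 2 — compute geometric multiplicities via the rank-nullity identity g(λ) = n − rank(A − λI):
  rank(A − (1)·I) = 3, so dim ker(A − (1)·I) = n − 3 = 1
  rank(A − (3)·I) = 3, so dim ker(A − (3)·I) = n − 3 = 1

Summary:
  λ = 1: algebraic multiplicity = 1, geometric multiplicity = 1
  λ = 3: algebraic multiplicity = 3, geometric multiplicity = 1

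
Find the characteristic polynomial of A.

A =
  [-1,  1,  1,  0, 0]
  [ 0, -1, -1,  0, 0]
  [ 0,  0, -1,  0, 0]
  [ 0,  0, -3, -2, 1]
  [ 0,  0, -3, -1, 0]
x^5 + 5*x^4 + 10*x^3 + 10*x^2 + 5*x + 1

Expanding det(x·I − A) (e.g. by cofactor expansion or by noting that A is similar to its Jordan form J, which has the same characteristic polynomial as A) gives
  χ_A(x) = x^5 + 5*x^4 + 10*x^3 + 10*x^2 + 5*x + 1
which factors as (x + 1)^5. The eigenvalues (with algebraic multiplicities) are λ = -1 with multiplicity 5.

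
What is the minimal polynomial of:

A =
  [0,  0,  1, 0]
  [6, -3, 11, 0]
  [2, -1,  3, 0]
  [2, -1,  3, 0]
x^3

The characteristic polynomial is χ_A(x) = x^4, so the eigenvalues are known. The minimal polynomial is
  m_A(x) = Π_λ (x − λ)^{k_λ}
where k_λ is the size of the *largest* Jordan block for λ (equivalently, the smallest k with (A − λI)^k v = 0 for every generalised eigenvector v of λ).

  λ = 0: largest Jordan block has size 3, contributing (x − 0)^3

So m_A(x) = x^3 = x^3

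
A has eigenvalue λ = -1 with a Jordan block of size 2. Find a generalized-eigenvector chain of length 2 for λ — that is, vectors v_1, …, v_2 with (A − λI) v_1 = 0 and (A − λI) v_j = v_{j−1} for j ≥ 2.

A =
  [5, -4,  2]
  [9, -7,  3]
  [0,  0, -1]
A Jordan chain for λ = -1 of length 2:
v_1 = (6, 9, 0)ᵀ
v_2 = (1, 0, 0)ᵀ

Let N = A − (-1)·I. We want v_2 with N^2 v_2 = 0 but N^1 v_2 ≠ 0; then v_{j-1} := N · v_j for j = 2, …, 2.

Pick v_2 = (1, 0, 0)ᵀ.
Then v_1 = N · v_2 = (6, 9, 0)ᵀ.

Sanity check: (A − (-1)·I) v_1 = (0, 0, 0)ᵀ = 0. ✓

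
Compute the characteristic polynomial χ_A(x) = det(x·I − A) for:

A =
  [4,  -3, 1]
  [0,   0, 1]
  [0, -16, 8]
x^3 - 12*x^2 + 48*x - 64

Expanding det(x·I − A) (e.g. by cofactor expansion or by noting that A is similar to its Jordan form J, which has the same characteristic polynomial as A) gives
  χ_A(x) = x^3 - 12*x^2 + 48*x - 64
which factors as (x - 4)^3. The eigenvalues (with algebraic multiplicities) are λ = 4 with multiplicity 3.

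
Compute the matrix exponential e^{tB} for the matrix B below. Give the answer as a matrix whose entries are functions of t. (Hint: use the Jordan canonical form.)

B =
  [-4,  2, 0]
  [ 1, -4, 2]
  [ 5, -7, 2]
e^{tB} =
  [3*t^2*exp(-2*t) - 2*t*exp(-2*t) + exp(-2*t), -4*t^2*exp(-2*t) + 2*t*exp(-2*t), 2*t^2*exp(-2*t)]
  [3*t^2*exp(-2*t) + t*exp(-2*t), -4*t^2*exp(-2*t) - 2*t*exp(-2*t) + exp(-2*t), 2*t^2*exp(-2*t) + 2*t*exp(-2*t)]
  [3*t^2*exp(-2*t)/2 + 5*t*exp(-2*t), -2*t^2*exp(-2*t) - 7*t*exp(-2*t), t^2*exp(-2*t) + 4*t*exp(-2*t) + exp(-2*t)]

Strategy: write B = P · J · P⁻¹ where J is a Jordan canonical form, so e^{tB} = P · e^{tJ} · P⁻¹, and e^{tJ} can be computed block-by-block.

B has Jordan form
J =
  [-2,  1,  0]
  [ 0, -2,  1]
  [ 0,  0, -2]
(up to reordering of blocks).

Per-block formulas:
  For a 3×3 Jordan block J_3(-2): exp(t · J_3(-2)) = e^(-2t)·(I + t·N + (t^2/2)·N^2), where N is the 3×3 nilpotent shift.

After assembling e^{tJ} and conjugating by P, we get:

e^{tB} =
  [3*t^2*exp(-2*t) - 2*t*exp(-2*t) + exp(-2*t), -4*t^2*exp(-2*t) + 2*t*exp(-2*t), 2*t^2*exp(-2*t)]
  [3*t^2*exp(-2*t) + t*exp(-2*t), -4*t^2*exp(-2*t) - 2*t*exp(-2*t) + exp(-2*t), 2*t^2*exp(-2*t) + 2*t*exp(-2*t)]
  [3*t^2*exp(-2*t)/2 + 5*t*exp(-2*t), -2*t^2*exp(-2*t) - 7*t*exp(-2*t), t^2*exp(-2*t) + 4*t*exp(-2*t) + exp(-2*t)]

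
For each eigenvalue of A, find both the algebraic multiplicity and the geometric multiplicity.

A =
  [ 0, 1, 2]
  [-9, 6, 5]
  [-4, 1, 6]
λ = 4: alg = 3, geom = 1

Step 1 — factor the characteristic polynomial to read off the algebraic multiplicities:
  χ_A(x) = (x - 4)^3

Step 2 — compute geometric multiplicities via the rank-nullity identity g(λ) = n − rank(A − λI):
  rank(A − (4)·I) = 2, so dim ker(A − (4)·I) = n − 2 = 1

Summary:
  λ = 4: algebraic multiplicity = 3, geometric multiplicity = 1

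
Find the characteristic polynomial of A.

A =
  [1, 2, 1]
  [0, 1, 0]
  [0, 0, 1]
x^3 - 3*x^2 + 3*x - 1

Expanding det(x·I − A) (e.g. by cofactor expansion or by noting that A is similar to its Jordan form J, which has the same characteristic polynomial as A) gives
  χ_A(x) = x^3 - 3*x^2 + 3*x - 1
which factors as (x - 1)^3. The eigenvalues (with algebraic multiplicities) are λ = 1 with multiplicity 3.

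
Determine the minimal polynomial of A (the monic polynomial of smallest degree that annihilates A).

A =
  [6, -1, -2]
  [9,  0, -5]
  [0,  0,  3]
x^3 - 9*x^2 + 27*x - 27

The characteristic polynomial is χ_A(x) = (x - 3)^3, so the eigenvalues are known. The minimal polynomial is
  m_A(x) = Π_λ (x − λ)^{k_λ}
where k_λ is the size of the *largest* Jordan block for λ (equivalently, the smallest k with (A − λI)^k v = 0 for every generalised eigenvector v of λ).

  λ = 3: largest Jordan block has size 3, contributing (x − 3)^3

So m_A(x) = (x - 3)^3 = x^3 - 9*x^2 + 27*x - 27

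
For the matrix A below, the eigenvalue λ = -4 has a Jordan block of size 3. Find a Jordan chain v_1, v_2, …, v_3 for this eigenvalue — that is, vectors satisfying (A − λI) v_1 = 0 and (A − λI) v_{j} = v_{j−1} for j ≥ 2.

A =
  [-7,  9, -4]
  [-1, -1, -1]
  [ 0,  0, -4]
A Jordan chain for λ = -4 of length 3:
v_1 = (3, 1, 0)ᵀ
v_2 = (-4, -1, 0)ᵀ
v_3 = (0, 0, 1)ᵀ

Let N = A − (-4)·I. We want v_3 with N^3 v_3 = 0 but N^2 v_3 ≠ 0; then v_{j-1} := N · v_j for j = 3, …, 2.

Pick v_3 = (0, 0, 1)ᵀ.
Then v_2 = N · v_3 = (-4, -1, 0)ᵀ.
Then v_1 = N · v_2 = (3, 1, 0)ᵀ.

Sanity check: (A − (-4)·I) v_1 = (0, 0, 0)ᵀ = 0. ✓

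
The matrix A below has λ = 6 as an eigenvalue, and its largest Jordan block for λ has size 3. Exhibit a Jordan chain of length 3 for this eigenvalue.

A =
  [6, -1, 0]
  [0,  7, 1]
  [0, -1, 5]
A Jordan chain for λ = 6 of length 3:
v_1 = (-1, 0, 0)ᵀ
v_2 = (-1, 1, -1)ᵀ
v_3 = (0, 1, 0)ᵀ

Let N = A − (6)·I. We want v_3 with N^3 v_3 = 0 but N^2 v_3 ≠ 0; then v_{j-1} := N · v_j for j = 3, …, 2.

Pick v_3 = (0, 1, 0)ᵀ.
Then v_2 = N · v_3 = (-1, 1, -1)ᵀ.
Then v_1 = N · v_2 = (-1, 0, 0)ᵀ.

Sanity check: (A − (6)·I) v_1 = (0, 0, 0)ᵀ = 0. ✓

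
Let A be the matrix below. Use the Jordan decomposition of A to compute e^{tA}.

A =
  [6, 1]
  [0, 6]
e^{tA} =
  [exp(6*t), t*exp(6*t)]
  [0, exp(6*t)]

Strategy: write A = P · J · P⁻¹ where J is a Jordan canonical form, so e^{tA} = P · e^{tJ} · P⁻¹, and e^{tJ} can be computed block-by-block.

A has Jordan form
J =
  [6, 1]
  [0, 6]
(up to reordering of blocks).

Per-block formulas:
  For a 2×2 Jordan block J_2(6): exp(t · J_2(6)) = e^(6t)·(I + t·N), where N is the 2×2 nilpotent shift.

After assembling e^{tJ} and conjugating by P, we get:

e^{tA} =
  [exp(6*t), t*exp(6*t)]
  [0, exp(6*t)]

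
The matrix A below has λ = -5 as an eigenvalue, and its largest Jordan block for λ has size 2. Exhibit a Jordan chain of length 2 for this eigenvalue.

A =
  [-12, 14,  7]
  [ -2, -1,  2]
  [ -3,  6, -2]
A Jordan chain for λ = -5 of length 2:
v_1 = (-7, -2, -3)ᵀ
v_2 = (1, 0, 0)ᵀ

Let N = A − (-5)·I. We want v_2 with N^2 v_2 = 0 but N^1 v_2 ≠ 0; then v_{j-1} := N · v_j for j = 2, …, 2.

Pick v_2 = (1, 0, 0)ᵀ.
Then v_1 = N · v_2 = (-7, -2, -3)ᵀ.

Sanity check: (A − (-5)·I) v_1 = (0, 0, 0)ᵀ = 0. ✓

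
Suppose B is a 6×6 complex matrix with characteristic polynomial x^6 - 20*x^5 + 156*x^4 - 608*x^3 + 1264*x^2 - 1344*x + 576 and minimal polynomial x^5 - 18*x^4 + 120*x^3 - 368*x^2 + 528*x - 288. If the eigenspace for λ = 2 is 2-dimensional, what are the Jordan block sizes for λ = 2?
Block sizes for λ = 2: [3, 1]

Step 1 — from the characteristic polynomial, algebraic multiplicity of λ = 2 is 4. From dim ker(B − (2)·I) = 2, there are exactly 2 Jordan blocks for λ = 2.
Step 2 — from the minimal polynomial, the factor (x − 2)^3 tells us the largest block for λ = 2 has size 3.
Step 3 — with total size 4, 2 blocks, and largest block 3, the block sizes (in nonincreasing order) are [3, 1].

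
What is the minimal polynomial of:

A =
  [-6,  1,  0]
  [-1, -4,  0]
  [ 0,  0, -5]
x^2 + 10*x + 25

The characteristic polynomial is χ_A(x) = (x + 5)^3, so the eigenvalues are known. The minimal polynomial is
  m_A(x) = Π_λ (x − λ)^{k_λ}
where k_λ is the size of the *largest* Jordan block for λ (equivalently, the smallest k with (A − λI)^k v = 0 for every generalised eigenvector v of λ).

  λ = -5: largest Jordan block has size 2, contributing (x + 5)^2

So m_A(x) = (x + 5)^2 = x^2 + 10*x + 25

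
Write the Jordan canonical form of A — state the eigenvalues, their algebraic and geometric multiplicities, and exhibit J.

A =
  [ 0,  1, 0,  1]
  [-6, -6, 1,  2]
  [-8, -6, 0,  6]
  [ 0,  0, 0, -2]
J_3(-2) ⊕ J_1(-2)

The characteristic polynomial is
  det(x·I − A) = x^4 + 8*x^3 + 24*x^2 + 32*x + 16 = (x + 2)^4

Eigenvalues and multiplicities (the geometric multiplicity of λ is n − rank(A − λI), which equals the number of Jordan blocks for λ):
  λ = -2: algebraic multiplicity = 4, geometric multiplicity = 2

Determining the block sizes for each eigenvalue:
  λ = -2: with am = 4 and gm = 2, the partition is not yet determined (e.g. several partitions of 4 into 2 parts exist). Let N = A − (-2)·I. Computing rank(N^1) = 2, rank(N^2) = 1, rank(N^3) = 0; the number of blocks of size ≥ j is rank(N^{j−1}) − rank(N^j), giving [2, 1, 1]. So we have 1 block(s) of size 3, 1 block(s) of size 1 → block sizes [3, 1]

Assembling the blocks gives a Jordan form
J =
  [-2,  1,  0,  0]
  [ 0, -2,  1,  0]
  [ 0,  0, -2,  0]
  [ 0,  0,  0, -2]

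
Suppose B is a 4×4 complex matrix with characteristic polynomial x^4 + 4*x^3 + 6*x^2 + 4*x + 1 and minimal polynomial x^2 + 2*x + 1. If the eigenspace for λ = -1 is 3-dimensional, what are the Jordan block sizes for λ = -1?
Block sizes for λ = -1: [2, 1, 1]

Step 1 — from the characteristic polynomial, algebraic multiplicity of λ = -1 is 4. From dim ker(B − (-1)·I) = 3, there are exactly 3 Jordan blocks for λ = -1.
Step 2 — from the minimal polynomial, the factor (x + 1)^2 tells us the largest block for λ = -1 has size 2.
Step 3 — with total size 4, 3 blocks, and largest block 2, the block sizes (in nonincreasing order) are [2, 1, 1].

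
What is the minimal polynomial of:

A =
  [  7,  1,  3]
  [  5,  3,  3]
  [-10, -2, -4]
x^2 - 4*x + 4

The characteristic polynomial is χ_A(x) = (x - 2)^3, so the eigenvalues are known. The minimal polynomial is
  m_A(x) = Π_λ (x − λ)^{k_λ}
where k_λ is the size of the *largest* Jordan block for λ (equivalently, the smallest k with (A − λI)^k v = 0 for every generalised eigenvector v of λ).

  λ = 2: largest Jordan block has size 2, contributing (x − 2)^2

So m_A(x) = (x - 2)^2 = x^2 - 4*x + 4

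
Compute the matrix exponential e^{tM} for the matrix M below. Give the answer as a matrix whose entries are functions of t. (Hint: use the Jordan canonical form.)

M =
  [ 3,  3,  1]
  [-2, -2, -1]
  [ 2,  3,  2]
e^{tM} =
  [2*t*exp(t) + exp(t), 3*t*exp(t), t*exp(t)]
  [-2*t*exp(t), -3*t*exp(t) + exp(t), -t*exp(t)]
  [2*t*exp(t), 3*t*exp(t), t*exp(t) + exp(t)]

Strategy: write M = P · J · P⁻¹ where J is a Jordan canonical form, so e^{tM} = P · e^{tJ} · P⁻¹, and e^{tJ} can be computed block-by-block.

M has Jordan form
J =
  [1, 1, 0]
  [0, 1, 0]
  [0, 0, 1]
(up to reordering of blocks).

Per-block formulas:
  For a 2×2 Jordan block J_2(1): exp(t · J_2(1)) = e^(1t)·(I + t·N), where N is the 2×2 nilpotent shift.
  For a 1×1 block at λ = 1: exp(t · [1]) = [e^(1t)].

After assembling e^{tJ} and conjugating by P, we get:

e^{tM} =
  [2*t*exp(t) + exp(t), 3*t*exp(t), t*exp(t)]
  [-2*t*exp(t), -3*t*exp(t) + exp(t), -t*exp(t)]
  [2*t*exp(t), 3*t*exp(t), t*exp(t) + exp(t)]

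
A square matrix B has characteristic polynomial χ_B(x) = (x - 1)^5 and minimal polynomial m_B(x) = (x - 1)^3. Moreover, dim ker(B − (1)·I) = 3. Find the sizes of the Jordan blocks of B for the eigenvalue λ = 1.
Block sizes for λ = 1: [3, 1, 1]

Step 1 — from the characteristic polynomial, algebraic multiplicity of λ = 1 is 5. From dim ker(B − (1)·I) = 3, there are exactly 3 Jordan blocks for λ = 1.
Step 2 — from the minimal polynomial, the factor (x − 1)^3 tells us the largest block for λ = 1 has size 3.
Step 3 — with total size 5, 3 blocks, and largest block 3, the block sizes (in nonincreasing order) are [3, 1, 1].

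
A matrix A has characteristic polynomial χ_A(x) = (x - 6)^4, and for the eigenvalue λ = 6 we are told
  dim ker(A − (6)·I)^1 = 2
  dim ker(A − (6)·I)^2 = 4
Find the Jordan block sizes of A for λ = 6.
Block sizes for λ = 6: [2, 2]

From the dimensions of kernels of powers, the number of Jordan blocks of size at least j is d_j − d_{j−1} where d_j = dim ker(N^j) (with d_0 = 0). Computing the differences gives [2, 2].
The number of blocks of size exactly k is (#blocks of size ≥ k) − (#blocks of size ≥ k + 1), so the partition is: 2 block(s) of size 2.
In nonincreasing order the block sizes are [2, 2].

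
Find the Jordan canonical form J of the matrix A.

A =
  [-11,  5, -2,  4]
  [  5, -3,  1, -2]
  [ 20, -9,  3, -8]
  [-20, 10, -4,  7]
J_3(-1) ⊕ J_1(-1)

The characteristic polynomial is
  det(x·I − A) = x^4 + 4*x^3 + 6*x^2 + 4*x + 1 = (x + 1)^4

Eigenvalues and multiplicities (the geometric multiplicity of λ is n − rank(A − λI), which equals the number of Jordan blocks for λ):
  λ = -1: algebraic multiplicity = 4, geometric multiplicity = 2

Determining the block sizes for each eigenvalue:
  λ = -1: with am = 4 and gm = 2, the partition is not yet determined (e.g. several partitions of 4 into 2 parts exist). Let N = A − (-1)·I. Computing rank(N^1) = 2, rank(N^2) = 1, rank(N^3) = 0; the number of blocks of size ≥ j is rank(N^{j−1}) − rank(N^j), giving [2, 1, 1]. So we have 1 block(s) of size 3, 1 block(s) of size 1 → block sizes [3, 1]

Assembling the blocks gives a Jordan form
J =
  [-1,  1,  0,  0]
  [ 0, -1,  1,  0]
  [ 0,  0, -1,  0]
  [ 0,  0,  0, -1]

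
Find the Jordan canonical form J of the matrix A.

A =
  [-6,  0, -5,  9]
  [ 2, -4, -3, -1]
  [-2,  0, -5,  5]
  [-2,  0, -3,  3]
J_1(-4) ⊕ J_1(-4) ⊕ J_2(-2)

The characteristic polynomial is
  det(x·I − A) = x^4 + 12*x^3 + 52*x^2 + 96*x + 64 = (x + 2)^2*(x + 4)^2

Eigenvalues and multiplicities (the geometric multiplicity of λ is n − rank(A − λI), which equals the number of Jordan blocks for λ):
  λ = -4: algebraic multiplicity = 2, geometric multiplicity = 2
  λ = -2: algebraic multiplicity = 2, geometric multiplicity = 1

Determining the block sizes for each eigenvalue:
  λ = -4: gm = am = 2, so every block has size 1 → block sizes [1, 1]
  λ = -2: one block (gm = 1), so the single block has size am = 2 → block sizes [2]

Assembling the blocks gives a Jordan form
J =
  [-4,  0,  0,  0]
  [ 0, -4,  0,  0]
  [ 0,  0, -2,  1]
  [ 0,  0,  0, -2]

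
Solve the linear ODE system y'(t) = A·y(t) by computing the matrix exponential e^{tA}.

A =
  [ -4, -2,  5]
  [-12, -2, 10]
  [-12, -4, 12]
e^{tA} =
  [-6*t*exp(2*t) + exp(2*t), -2*t*exp(2*t), 5*t*exp(2*t)]
  [-12*t*exp(2*t), -4*t*exp(2*t) + exp(2*t), 10*t*exp(2*t)]
  [-12*t*exp(2*t), -4*t*exp(2*t), 10*t*exp(2*t) + exp(2*t)]

Strategy: write A = P · J · P⁻¹ where J is a Jordan canonical form, so e^{tA} = P · e^{tJ} · P⁻¹, and e^{tJ} can be computed block-by-block.

A has Jordan form
J =
  [2, 1, 0]
  [0, 2, 0]
  [0, 0, 2]
(up to reordering of blocks).

Per-block formulas:
  For a 1×1 block at λ = 2: exp(t · [2]) = [e^(2t)].
  For a 2×2 Jordan block J_2(2): exp(t · J_2(2)) = e^(2t)·(I + t·N), where N is the 2×2 nilpotent shift.

After assembling e^{tJ} and conjugating by P, we get:

e^{tA} =
  [-6*t*exp(2*t) + exp(2*t), -2*t*exp(2*t), 5*t*exp(2*t)]
  [-12*t*exp(2*t), -4*t*exp(2*t) + exp(2*t), 10*t*exp(2*t)]
  [-12*t*exp(2*t), -4*t*exp(2*t), 10*t*exp(2*t) + exp(2*t)]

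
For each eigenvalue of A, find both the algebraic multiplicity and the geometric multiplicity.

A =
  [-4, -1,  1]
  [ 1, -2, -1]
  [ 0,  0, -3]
λ = -3: alg = 3, geom = 2

Step 1 — factor the characteristic polynomial to read off the algebraic multiplicities:
  χ_A(x) = (x + 3)^3

Step 2 — compute geometric multiplicities via the rank-nullity identity g(λ) = n − rank(A − λI):
  rank(A − (-3)·I) = 1, so dim ker(A − (-3)·I) = n − 1 = 2

Summary:
  λ = -3: algebraic multiplicity = 3, geometric multiplicity = 2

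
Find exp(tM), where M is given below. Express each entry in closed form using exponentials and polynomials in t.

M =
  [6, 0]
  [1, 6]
e^{tM} =
  [exp(6*t), 0]
  [t*exp(6*t), exp(6*t)]

Strategy: write M = P · J · P⁻¹ where J is a Jordan canonical form, so e^{tM} = P · e^{tJ} · P⁻¹, and e^{tJ} can be computed block-by-block.

M has Jordan form
J =
  [6, 1]
  [0, 6]
(up to reordering of blocks).

Per-block formulas:
  For a 2×2 Jordan block J_2(6): exp(t · J_2(6)) = e^(6t)·(I + t·N), where N is the 2×2 nilpotent shift.

After assembling e^{tJ} and conjugating by P, we get:

e^{tM} =
  [exp(6*t), 0]
  [t*exp(6*t), exp(6*t)]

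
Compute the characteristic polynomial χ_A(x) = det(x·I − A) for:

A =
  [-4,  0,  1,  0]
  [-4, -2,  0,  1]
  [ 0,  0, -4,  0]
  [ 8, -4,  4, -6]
x^4 + 16*x^3 + 96*x^2 + 256*x + 256

Expanding det(x·I − A) (e.g. by cofactor expansion or by noting that A is similar to its Jordan form J, which has the same characteristic polynomial as A) gives
  χ_A(x) = x^4 + 16*x^3 + 96*x^2 + 256*x + 256
which factors as (x + 4)^4. The eigenvalues (with algebraic multiplicities) are λ = -4 with multiplicity 4.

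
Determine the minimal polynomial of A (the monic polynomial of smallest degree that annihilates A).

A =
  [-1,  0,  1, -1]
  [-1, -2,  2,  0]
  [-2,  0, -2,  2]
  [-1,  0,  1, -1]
x^4 + 6*x^3 + 12*x^2 + 8*x

The characteristic polynomial is χ_A(x) = x*(x + 2)^3, so the eigenvalues are known. The minimal polynomial is
  m_A(x) = Π_λ (x − λ)^{k_λ}
where k_λ is the size of the *largest* Jordan block for λ (equivalently, the smallest k with (A − λI)^k v = 0 for every generalised eigenvector v of λ).

  λ = -2: largest Jordan block has size 3, contributing (x + 2)^3
  λ = 0: largest Jordan block has size 1, contributing (x − 0)

So m_A(x) = x*(x + 2)^3 = x^4 + 6*x^3 + 12*x^2 + 8*x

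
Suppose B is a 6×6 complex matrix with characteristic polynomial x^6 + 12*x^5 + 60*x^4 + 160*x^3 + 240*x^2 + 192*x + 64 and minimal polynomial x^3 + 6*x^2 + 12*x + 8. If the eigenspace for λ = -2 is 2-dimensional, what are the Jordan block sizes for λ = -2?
Block sizes for λ = -2: [3, 3]

Step 1 — from the characteristic polynomial, algebraic multiplicity of λ = -2 is 6. From dim ker(B − (-2)·I) = 2, there are exactly 2 Jordan blocks for λ = -2.
Step 2 — from the minimal polynomial, the factor (x + 2)^3 tells us the largest block for λ = -2 has size 3.
Step 3 — with total size 6, 2 blocks, and largest block 3, the block sizes (in nonincreasing order) are [3, 3].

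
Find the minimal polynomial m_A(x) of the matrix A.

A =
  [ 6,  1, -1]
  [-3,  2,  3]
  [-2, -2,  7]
x^2 - 10*x + 25

The characteristic polynomial is χ_A(x) = (x - 5)^3, so the eigenvalues are known. The minimal polynomial is
  m_A(x) = Π_λ (x − λ)^{k_λ}
where k_λ is the size of the *largest* Jordan block for λ (equivalently, the smallest k with (A − λI)^k v = 0 for every generalised eigenvector v of λ).

  λ = 5: largest Jordan block has size 2, contributing (x − 5)^2

So m_A(x) = (x - 5)^2 = x^2 - 10*x + 25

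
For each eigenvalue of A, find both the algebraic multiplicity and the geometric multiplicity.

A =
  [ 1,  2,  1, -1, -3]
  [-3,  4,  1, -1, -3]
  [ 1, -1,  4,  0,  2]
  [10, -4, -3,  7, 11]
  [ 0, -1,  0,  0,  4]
λ = 4: alg = 5, geom = 2

Step 1 — factor the characteristic polynomial to read off the algebraic multiplicities:
  χ_A(x) = (x - 4)^5

Step 2 — compute geometric multiplicities via the rank-nullity identity g(λ) = n − rank(A − λI):
  rank(A − (4)·I) = 3, so dim ker(A − (4)·I) = n − 3 = 2

Summary:
  λ = 4: algebraic multiplicity = 5, geometric multiplicity = 2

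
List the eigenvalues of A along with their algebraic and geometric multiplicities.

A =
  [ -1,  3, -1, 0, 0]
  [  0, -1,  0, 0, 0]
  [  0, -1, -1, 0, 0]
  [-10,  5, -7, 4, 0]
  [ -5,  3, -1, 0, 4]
λ = -1: alg = 3, geom = 1; λ = 4: alg = 2, geom = 2

Step 1 — factor the characteristic polynomial to read off the algebraic multiplicities:
  χ_A(x) = (x - 4)^2*(x + 1)^3

Step 2 — compute geometric multiplicities via the rank-nullity identity g(λ) = n − rank(A − λI):
  rank(A − (-1)·I) = 4, so dim ker(A − (-1)·I) = n − 4 = 1
  rank(A − (4)·I) = 3, so dim ker(A − (4)·I) = n − 3 = 2

Summary:
  λ = -1: algebraic multiplicity = 3, geometric multiplicity = 1
  λ = 4: algebraic multiplicity = 2, geometric multiplicity = 2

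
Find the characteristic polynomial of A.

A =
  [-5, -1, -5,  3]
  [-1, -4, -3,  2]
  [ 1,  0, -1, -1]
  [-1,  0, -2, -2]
x^4 + 12*x^3 + 54*x^2 + 108*x + 81

Expanding det(x·I − A) (e.g. by cofactor expansion or by noting that A is similar to its Jordan form J, which has the same characteristic polynomial as A) gives
  χ_A(x) = x^4 + 12*x^3 + 54*x^2 + 108*x + 81
which factors as (x + 3)^4. The eigenvalues (with algebraic multiplicities) are λ = -3 with multiplicity 4.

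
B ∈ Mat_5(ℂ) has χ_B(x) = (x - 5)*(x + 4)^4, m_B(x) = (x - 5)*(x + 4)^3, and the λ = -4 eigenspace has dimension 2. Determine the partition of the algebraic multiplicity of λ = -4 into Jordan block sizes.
Block sizes for λ = -4: [3, 1]

Step 1 — from the characteristic polynomial, algebraic multiplicity of λ = -4 is 4. From dim ker(B − (-4)·I) = 2, there are exactly 2 Jordan blocks for λ = -4.
Step 2 — from the minimal polynomial, the factor (x + 4)^3 tells us the largest block for λ = -4 has size 3.
Step 3 — with total size 4, 2 blocks, and largest block 3, the block sizes (in nonincreasing order) are [3, 1].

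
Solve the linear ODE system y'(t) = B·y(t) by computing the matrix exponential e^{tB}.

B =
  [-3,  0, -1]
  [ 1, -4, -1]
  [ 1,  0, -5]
e^{tB} =
  [t*exp(-4*t) + exp(-4*t), 0, -t*exp(-4*t)]
  [t*exp(-4*t), exp(-4*t), -t*exp(-4*t)]
  [t*exp(-4*t), 0, -t*exp(-4*t) + exp(-4*t)]

Strategy: write B = P · J · P⁻¹ where J is a Jordan canonical form, so e^{tB} = P · e^{tJ} · P⁻¹, and e^{tJ} can be computed block-by-block.

B has Jordan form
J =
  [-4,  1,  0]
  [ 0, -4,  0]
  [ 0,  0, -4]
(up to reordering of blocks).

Per-block formulas:
  For a 2×2 Jordan block J_2(-4): exp(t · J_2(-4)) = e^(-4t)·(I + t·N), where N is the 2×2 nilpotent shift.
  For a 1×1 block at λ = -4: exp(t · [-4]) = [e^(-4t)].

After assembling e^{tJ} and conjugating by P, we get:

e^{tB} =
  [t*exp(-4*t) + exp(-4*t), 0, -t*exp(-4*t)]
  [t*exp(-4*t), exp(-4*t), -t*exp(-4*t)]
  [t*exp(-4*t), 0, -t*exp(-4*t) + exp(-4*t)]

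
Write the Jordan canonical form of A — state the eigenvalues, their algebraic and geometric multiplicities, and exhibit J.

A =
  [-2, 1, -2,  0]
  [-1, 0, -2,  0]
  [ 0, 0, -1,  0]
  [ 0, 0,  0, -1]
J_2(-1) ⊕ J_1(-1) ⊕ J_1(-1)

The characteristic polynomial is
  det(x·I − A) = x^4 + 4*x^3 + 6*x^2 + 4*x + 1 = (x + 1)^4

Eigenvalues and multiplicities (the geometric multiplicity of λ is n − rank(A − λI), which equals the number of Jordan blocks for λ):
  λ = -1: algebraic multiplicity = 4, geometric multiplicity = 3

Determining the block sizes for each eigenvalue:
  λ = -1: 3 blocks summing to 4 forces exactly one block of size 2 and the rest size 1 → block sizes [2, 1, 1]

Assembling the blocks gives a Jordan form
J =
  [-1,  1,  0,  0]
  [ 0, -1,  0,  0]
  [ 0,  0, -1,  0]
  [ 0,  0,  0, -1]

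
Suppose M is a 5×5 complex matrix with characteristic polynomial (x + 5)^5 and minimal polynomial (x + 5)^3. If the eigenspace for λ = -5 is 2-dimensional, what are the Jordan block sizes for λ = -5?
Block sizes for λ = -5: [3, 2]

Step 1 — from the characteristic polynomial, algebraic multiplicity of λ = -5 is 5. From dim ker(M − (-5)·I) = 2, there are exactly 2 Jordan blocks for λ = -5.
Step 2 — from the minimal polynomial, the factor (x + 5)^3 tells us the largest block for λ = -5 has size 3.
Step 3 — with total size 5, 2 blocks, and largest block 3, the block sizes (in nonincreasing order) are [3, 2].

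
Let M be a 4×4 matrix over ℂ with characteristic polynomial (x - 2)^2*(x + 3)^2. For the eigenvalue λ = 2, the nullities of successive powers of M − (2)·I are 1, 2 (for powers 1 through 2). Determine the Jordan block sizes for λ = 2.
Block sizes for λ = 2: [2]

From the dimensions of kernels of powers, the number of Jordan blocks of size at least j is d_j − d_{j−1} where d_j = dim ker(N^j) (with d_0 = 0). Computing the differences gives [1, 1].
The number of blocks of size exactly k is (#blocks of size ≥ k) − (#blocks of size ≥ k + 1), so the partition is: 1 block(s) of size 2.
In nonincreasing order the block sizes are [2].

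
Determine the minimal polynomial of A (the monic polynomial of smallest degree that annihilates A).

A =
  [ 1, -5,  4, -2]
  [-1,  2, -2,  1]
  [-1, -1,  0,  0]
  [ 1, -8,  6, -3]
x^3

The characteristic polynomial is χ_A(x) = x^4, so the eigenvalues are known. The minimal polynomial is
  m_A(x) = Π_λ (x − λ)^{k_λ}
where k_λ is the size of the *largest* Jordan block for λ (equivalently, the smallest k with (A − λI)^k v = 0 for every generalised eigenvector v of λ).

  λ = 0: largest Jordan block has size 3, contributing (x − 0)^3

So m_A(x) = x^3 = x^3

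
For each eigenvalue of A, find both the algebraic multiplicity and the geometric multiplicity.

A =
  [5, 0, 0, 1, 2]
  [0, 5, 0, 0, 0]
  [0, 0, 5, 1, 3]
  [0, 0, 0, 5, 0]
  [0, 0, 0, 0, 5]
λ = 5: alg = 5, geom = 3

Step 1 — factor the characteristic polynomial to read off the algebraic multiplicities:
  χ_A(x) = (x - 5)^5

Step 2 — compute geometric multiplicities via the rank-nullity identity g(λ) = n − rank(A − λI):
  rank(A − (5)·I) = 2, so dim ker(A − (5)·I) = n − 2 = 3

Summary:
  λ = 5: algebraic multiplicity = 5, geometric multiplicity = 3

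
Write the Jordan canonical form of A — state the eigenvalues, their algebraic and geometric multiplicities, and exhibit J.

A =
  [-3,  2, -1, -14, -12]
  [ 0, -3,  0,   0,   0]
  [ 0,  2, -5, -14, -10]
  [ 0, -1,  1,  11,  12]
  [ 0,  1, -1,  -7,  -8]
J_2(-3) ⊕ J_2(-3) ⊕ J_1(4)

The characteristic polynomial is
  det(x·I − A) = x^5 + 8*x^4 + 6*x^3 - 108*x^2 - 351*x - 324 = (x - 4)*(x + 3)^4

Eigenvalues and multiplicities (the geometric multiplicity of λ is n − rank(A − λI), which equals the number of Jordan blocks for λ):
  λ = -3: algebraic multiplicity = 4, geometric multiplicity = 2
  λ = 4: algebraic multiplicity = 1, geometric multiplicity = 1

Determining the block sizes for each eigenvalue:
  λ = -3: with am = 4 and gm = 2, the partition is not yet determined (e.g. several partitions of 4 into 2 parts exist). Let N = A − (-3)·I. Computing rank(N^1) = 3, rank(N^2) = 1; the number of blocks of size ≥ j is rank(N^{j−1}) − rank(N^j), giving [2, 2]. So we have 2 block(s) of size 2 → block sizes [2, 2]
  λ = 4: one block (gm = 1), so the single block has size am = 1 → block sizes [1]

Assembling the blocks gives a Jordan form
J =
  [-3,  1,  0,  0, 0]
  [ 0, -3,  0,  0, 0]
  [ 0,  0, -3,  1, 0]
  [ 0,  0,  0, -3, 0]
  [ 0,  0,  0,  0, 4]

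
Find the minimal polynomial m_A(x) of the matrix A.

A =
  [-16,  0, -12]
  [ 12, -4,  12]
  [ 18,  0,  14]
x^2 + 2*x - 8

The characteristic polynomial is χ_A(x) = (x - 2)*(x + 4)^2, so the eigenvalues are known. The minimal polynomial is
  m_A(x) = Π_λ (x − λ)^{k_λ}
where k_λ is the size of the *largest* Jordan block for λ (equivalently, the smallest k with (A − λI)^k v = 0 for every generalised eigenvector v of λ).

  λ = -4: largest Jordan block has size 1, contributing (x + 4)
  λ = 2: largest Jordan block has size 1, contributing (x − 2)

So m_A(x) = (x - 2)*(x + 4) = x^2 + 2*x - 8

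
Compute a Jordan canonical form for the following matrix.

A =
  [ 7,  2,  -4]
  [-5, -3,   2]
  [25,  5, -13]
J_3(-3)

The characteristic polynomial is
  det(x·I − A) = x^3 + 9*x^2 + 27*x + 27 = (x + 3)^3

Eigenvalues and multiplicities (the geometric multiplicity of λ is n − rank(A − λI), which equals the number of Jordan blocks for λ):
  λ = -3: algebraic multiplicity = 3, geometric multiplicity = 1

Determining the block sizes for each eigenvalue:
  λ = -3: one block (gm = 1), so the single block has size am = 3 → block sizes [3]

Assembling the blocks gives a Jordan form
J =
  [-3,  1,  0]
  [ 0, -3,  1]
  [ 0,  0, -3]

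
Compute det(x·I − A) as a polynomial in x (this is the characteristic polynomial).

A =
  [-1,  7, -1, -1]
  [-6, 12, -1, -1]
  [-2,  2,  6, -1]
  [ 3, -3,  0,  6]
x^4 - 23*x^3 + 198*x^2 - 756*x + 1080

Expanding det(x·I − A) (e.g. by cofactor expansion or by noting that A is similar to its Jordan form J, which has the same characteristic polynomial as A) gives
  χ_A(x) = x^4 - 23*x^3 + 198*x^2 - 756*x + 1080
which factors as (x - 6)^3*(x - 5). The eigenvalues (with algebraic multiplicities) are λ = 5 with multiplicity 1, λ = 6 with multiplicity 3.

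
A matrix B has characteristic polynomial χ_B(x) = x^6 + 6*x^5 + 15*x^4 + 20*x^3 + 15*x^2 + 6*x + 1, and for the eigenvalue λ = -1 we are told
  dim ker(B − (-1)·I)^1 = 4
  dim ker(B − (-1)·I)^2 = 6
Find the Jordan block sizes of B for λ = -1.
Block sizes for λ = -1: [2, 2, 1, 1]

From the dimensions of kernels of powers, the number of Jordan blocks of size at least j is d_j − d_{j−1} where d_j = dim ker(N^j) (with d_0 = 0). Computing the differences gives [4, 2].
The number of blocks of size exactly k is (#blocks of size ≥ k) − (#blocks of size ≥ k + 1), so the partition is: 2 block(s) of size 1, 2 block(s) of size 2.
In nonincreasing order the block sizes are [2, 2, 1, 1].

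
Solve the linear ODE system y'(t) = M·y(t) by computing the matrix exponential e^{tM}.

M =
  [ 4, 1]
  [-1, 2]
e^{tM} =
  [t*exp(3*t) + exp(3*t), t*exp(3*t)]
  [-t*exp(3*t), -t*exp(3*t) + exp(3*t)]

Strategy: write M = P · J · P⁻¹ where J is a Jordan canonical form, so e^{tM} = P · e^{tJ} · P⁻¹, and e^{tJ} can be computed block-by-block.

M has Jordan form
J =
  [3, 1]
  [0, 3]
(up to reordering of blocks).

Per-block formulas:
  For a 2×2 Jordan block J_2(3): exp(t · J_2(3)) = e^(3t)·(I + t·N), where N is the 2×2 nilpotent shift.

After assembling e^{tJ} and conjugating by P, we get:

e^{tM} =
  [t*exp(3*t) + exp(3*t), t*exp(3*t)]
  [-t*exp(3*t), -t*exp(3*t) + exp(3*t)]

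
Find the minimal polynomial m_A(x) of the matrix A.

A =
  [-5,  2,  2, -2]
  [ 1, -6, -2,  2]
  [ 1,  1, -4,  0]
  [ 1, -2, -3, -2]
x^4 + 17*x^3 + 108*x^2 + 304*x + 320

The characteristic polynomial is χ_A(x) = (x + 4)^3*(x + 5), so the eigenvalues are known. The minimal polynomial is
  m_A(x) = Π_λ (x − λ)^{k_λ}
where k_λ is the size of the *largest* Jordan block for λ (equivalently, the smallest k with (A − λI)^k v = 0 for every generalised eigenvector v of λ).

  λ = -5: largest Jordan block has size 1, contributing (x + 5)
  λ = -4: largest Jordan block has size 3, contributing (x + 4)^3

So m_A(x) = (x + 4)^3*(x + 5) = x^4 + 17*x^3 + 108*x^2 + 304*x + 320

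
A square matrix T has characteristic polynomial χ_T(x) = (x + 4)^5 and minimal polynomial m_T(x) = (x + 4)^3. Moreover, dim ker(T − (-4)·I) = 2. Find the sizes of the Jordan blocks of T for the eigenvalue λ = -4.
Block sizes for λ = -4: [3, 2]

Step 1 — from the characteristic polynomial, algebraic multiplicity of λ = -4 is 5. From dim ker(T − (-4)·I) = 2, there are exactly 2 Jordan blocks for λ = -4.
Step 2 — from the minimal polynomial, the factor (x + 4)^3 tells us the largest block for λ = -4 has size 3.
Step 3 — with total size 5, 2 blocks, and largest block 3, the block sizes (in nonincreasing order) are [3, 2].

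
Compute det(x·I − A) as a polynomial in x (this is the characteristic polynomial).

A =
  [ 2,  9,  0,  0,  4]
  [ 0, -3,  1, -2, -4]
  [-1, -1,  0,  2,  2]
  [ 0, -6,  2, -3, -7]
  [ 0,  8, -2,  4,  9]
x^5 - 5*x^4 + 10*x^3 - 10*x^2 + 5*x - 1

Expanding det(x·I − A) (e.g. by cofactor expansion or by noting that A is similar to its Jordan form J, which has the same characteristic polynomial as A) gives
  χ_A(x) = x^5 - 5*x^4 + 10*x^3 - 10*x^2 + 5*x - 1
which factors as (x - 1)^5. The eigenvalues (with algebraic multiplicities) are λ = 1 with multiplicity 5.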